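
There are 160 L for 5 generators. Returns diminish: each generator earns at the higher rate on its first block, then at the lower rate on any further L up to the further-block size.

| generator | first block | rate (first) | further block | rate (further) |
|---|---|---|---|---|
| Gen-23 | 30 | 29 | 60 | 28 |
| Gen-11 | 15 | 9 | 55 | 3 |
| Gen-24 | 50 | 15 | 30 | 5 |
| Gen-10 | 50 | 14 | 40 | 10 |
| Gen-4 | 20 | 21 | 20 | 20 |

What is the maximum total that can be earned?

3820

Rank every tier by rate: Gen-23/first 29 > Gen-23/second 28 > Gen-4/first 21 > Gen-4/second 20 > Gen-24/first 15 > Gen-10/first 14 > Gen-10/second 10 > Gen-11/first 9 > Gen-24/second 5 > Gen-11/second 3.
Fill Gen-23 first block (30 at 29) → 130 left.
Gen-23/second (28): +60 → 70 left.
Gen-4 first at 21: fill all 20 → 50 left.
Fill Gen-4 second block (20 at 20) → 30 left.
30 remain; put them into Gen-24 first at 15.
Total = 29×30 + 28×60 + 21×20 + 20×20 + 15×30 = 3820.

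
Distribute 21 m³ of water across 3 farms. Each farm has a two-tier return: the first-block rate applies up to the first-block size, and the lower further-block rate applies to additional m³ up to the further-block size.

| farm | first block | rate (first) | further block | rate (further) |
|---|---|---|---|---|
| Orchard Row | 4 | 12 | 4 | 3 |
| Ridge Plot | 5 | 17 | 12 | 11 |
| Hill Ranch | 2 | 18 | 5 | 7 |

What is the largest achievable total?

Treat each block as its own option and order by rate: Hill Ranch/tier1 18 > Ridge Plot/tier1 17 > Orchard Row/tier1 12 > Ridge Plot/tier2 11 > Hill Ranch/tier2 7 > Orchard Row/tier2 3.
Hill Ranch tier1 at 18: fill all 2 ; 19 left.
Ridge Plot/tier1 (17): +5 ; 14 left.
Fill Orchard Row tier1 block (4 at 12) ; 10 left.
10 remain; put them into Ridge Plot tier2 at 11.
Total = 18×2 + 17×5 + 12×4 + 11×10 = 279.

279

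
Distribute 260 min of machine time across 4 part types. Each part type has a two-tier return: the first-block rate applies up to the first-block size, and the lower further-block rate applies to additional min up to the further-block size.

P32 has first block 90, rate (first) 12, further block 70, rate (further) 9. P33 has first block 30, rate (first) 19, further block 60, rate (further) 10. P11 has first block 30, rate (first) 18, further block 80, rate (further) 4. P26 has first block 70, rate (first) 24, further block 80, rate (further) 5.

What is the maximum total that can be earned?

4270

Treat each block as its own option and order by rate: P26/tier1 24 > P33/tier1 19 > P11/tier1 18 > P32/tier1 12 > P33/tier2 10 > P32/tier2 9 > P26/tier2 5 > P11/tier2 4.
P26/tier1 (24): +70 ; 190 left.
Fill P33 tier1 block (30 at 19) ; 160 left.
P11 tier1 at 18: fill all 30 ; 130 left.
Fill P32 tier1 block (90 at 12) ; 40 left.
P33 tier2 at 10: only 40 left, fill 40.
Total = 24×70 + 19×30 + 18×30 + 12×90 + 10×40 = 4270.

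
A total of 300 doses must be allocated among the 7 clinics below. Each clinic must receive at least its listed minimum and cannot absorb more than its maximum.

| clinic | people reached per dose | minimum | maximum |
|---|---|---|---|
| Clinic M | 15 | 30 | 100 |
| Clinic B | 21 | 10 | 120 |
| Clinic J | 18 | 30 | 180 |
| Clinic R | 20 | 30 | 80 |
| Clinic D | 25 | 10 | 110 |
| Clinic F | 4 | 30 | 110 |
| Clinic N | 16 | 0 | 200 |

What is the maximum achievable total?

5930

Meeting every minimum uses 30+10+30+30+10+30+0 = 140 doses, leaving 160.
Highest people reached per dose first: Clinic D 25 > Clinic B 21 > Clinic R 20 > Clinic J 18 > Clinic N 16 > Clinic M 15 > Clinic F 4.
Clinic D: +100 to 110 (cap) — 60 left.
Clinic B has room for 110 more but only 60 remain, so it gets 70.
Total = 15×30 + 21×70 + 18×30 + 20×30 + 25×110 + 4×30 = 5930.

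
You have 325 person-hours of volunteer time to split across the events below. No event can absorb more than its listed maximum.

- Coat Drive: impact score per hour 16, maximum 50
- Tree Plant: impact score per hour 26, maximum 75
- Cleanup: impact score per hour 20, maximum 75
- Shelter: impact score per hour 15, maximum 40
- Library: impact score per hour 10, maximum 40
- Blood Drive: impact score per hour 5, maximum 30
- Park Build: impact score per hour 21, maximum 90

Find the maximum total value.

6665

Rank by impact score per hour: Tree Plant 26 > Park Build 21 > Cleanup 20 > Coat Drive 16 > Shelter 15 > Library 10 > Blood Drive 5.
Give Tree Plant 75 to hit its cap of 75 — 250 left.
Give Park Build 90 to hit its cap of 90 — 160 left.
Cleanup: +75 to 75 (cap) — 85 left.
Coat Drive: +50 to 50 (cap) — 35 left.
Shelter: +35 (room for 40) → 35. Pool exhausted.
Total = 16×50 + 26×75 + 20×75 + 15×35 + 21×90 = 6665.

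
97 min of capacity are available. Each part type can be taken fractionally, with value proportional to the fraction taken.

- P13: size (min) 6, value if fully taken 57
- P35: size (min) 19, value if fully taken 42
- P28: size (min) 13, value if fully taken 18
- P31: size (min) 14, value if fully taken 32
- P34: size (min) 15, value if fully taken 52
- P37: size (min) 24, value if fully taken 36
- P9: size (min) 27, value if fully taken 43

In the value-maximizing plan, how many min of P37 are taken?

16

Rank by value-to-size ratio: P13 57/6≈9.5, P34 52/15≈3.47, P31 32/14≈2.29, P35 42/19≈2.21, P9 43/27≈1.59, P37 36/24≈1.5, P28 18/13≈1.38.
Take all of P13 (6 min, value 57) — 91 min left.
Take all of P34 (15 min, value 52) — 76 min left.
All 14 min of P31 fit (value 32) — 62 remain.
All 19 min of P35 fit (value 42) — 43 remain.
Take all of P9 (27 min, value 43) — 16 min left.
16 min left: a 16/24 share of P37 gives 36×16/24 = 24.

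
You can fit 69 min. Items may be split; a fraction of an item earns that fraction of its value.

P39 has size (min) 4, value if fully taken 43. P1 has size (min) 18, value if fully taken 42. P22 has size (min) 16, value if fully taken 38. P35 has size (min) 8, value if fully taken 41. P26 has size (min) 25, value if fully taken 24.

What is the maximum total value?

186.08

Best value per unit of size first: P39 43/4≈10.8, P35 41/8≈5.12, P22 38/16≈2.38, P1 42/18≈2.33, P26 24/25≈0.96.
P39: take in full, 4 min for value 43 — 65 left.
P35: take in full, 8 min for value 41 — 57 left.
P22: take in full, 16 min for value 38 — 41 left.
Take all of P1 (18 min, value 42) — 23 min left.
Only 23 min remain; take 23/25 of P26 for value 24×23/25 = 22.08.
Total value = 186.08.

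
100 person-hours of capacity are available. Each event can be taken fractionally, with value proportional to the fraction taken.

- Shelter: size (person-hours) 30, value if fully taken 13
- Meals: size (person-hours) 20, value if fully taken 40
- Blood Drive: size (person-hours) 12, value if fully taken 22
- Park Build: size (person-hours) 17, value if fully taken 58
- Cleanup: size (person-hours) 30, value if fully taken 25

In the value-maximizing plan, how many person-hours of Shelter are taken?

Sort by value density: Park Build 58/17≈3.41, Meals 40/20≈2, Blood Drive 22/12≈1.83, Cleanup 25/30≈0.833, Shelter 13/30≈0.433.
Take all of Park Build (17 person-hours, value 58) — 83 person-hours left.
Meals: take in full, 20 person-hours for value 40 — 63 left.
Blood Drive: take in full, 12 person-hours for value 22 — 51 left.
Cleanup: take in full, 30 person-hours for value 25 — 21 left.
21 person-hours left: a 21/30 share of Shelter gives 13×21/30 = 9.1.

21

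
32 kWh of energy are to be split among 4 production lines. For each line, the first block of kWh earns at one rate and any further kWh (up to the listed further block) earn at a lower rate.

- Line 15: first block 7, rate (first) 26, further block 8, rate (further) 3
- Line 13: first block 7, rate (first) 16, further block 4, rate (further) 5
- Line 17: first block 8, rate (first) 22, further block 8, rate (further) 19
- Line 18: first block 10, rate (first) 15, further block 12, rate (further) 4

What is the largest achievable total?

652

Rank every tier by rate: Line 15/tier1 26 > Line 17/tier1 22 > Line 17/tier2 19 > Line 13/tier1 16 > Line 18/tier1 15 > Line 13/tier2 5 > Line 18/tier2 4 > Line 15/tier2 3.
Line 15/tier1 (26): +7 — 25 left.
Line 17/tier1 (22): +8 — 17 left.
Line 17 tier2 at 19: fill all 8 — 9 left.
Line 13/tier1 (16): +7 — 2 left.
Line 18 tier1 at 15: only 2 left, fill 2.
Total = 26×7 + 22×8 + 19×8 + 16×7 + 15×2 = 652.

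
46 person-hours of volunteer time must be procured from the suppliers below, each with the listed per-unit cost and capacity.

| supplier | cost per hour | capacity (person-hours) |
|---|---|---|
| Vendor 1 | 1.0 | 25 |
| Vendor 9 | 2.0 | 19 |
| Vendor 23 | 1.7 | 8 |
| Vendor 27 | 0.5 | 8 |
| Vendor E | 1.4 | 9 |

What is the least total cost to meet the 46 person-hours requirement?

Use suppliers in increasing cost order.
Take 8 from Vendor 27 at 0.5 ; need 38 more.
Vendor 1 (1.0): use full 25 ; 13 person-hours to go.
Take 9 from Vendor E at 1.4 ; need 4 more.
Take 4 from Vendor 23 at 1.7 to finish.
Vendor 9: unused.
Cost = 8×0.5 + 25×1.0 + 9×1.4 + 4×1.7 = 48.4.

48.4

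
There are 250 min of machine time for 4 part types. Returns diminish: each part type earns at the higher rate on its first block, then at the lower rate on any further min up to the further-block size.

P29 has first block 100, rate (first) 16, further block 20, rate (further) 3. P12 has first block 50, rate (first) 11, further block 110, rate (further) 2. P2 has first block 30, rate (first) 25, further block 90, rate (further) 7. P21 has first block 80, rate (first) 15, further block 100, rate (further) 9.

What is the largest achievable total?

Rank every tier by rate: P2/tier1 25 > P29/tier1 16 > P21/tier1 15 > P12/tier1 11 > P21/tier2 9 > P2/tier2 7 > P29/tier2 3 > P12/tier2 2.
P2 tier1 at 25: fill all 30 ; 220 left.
P29/tier1 (16): +100 ; 120 left.
P21 tier1 at 15: fill all 80 ; 40 left.
40 remain; put them into P12 tier1 at 11.
Total = 25×30 + 16×100 + 15×80 + 11×40 = 3990.

3990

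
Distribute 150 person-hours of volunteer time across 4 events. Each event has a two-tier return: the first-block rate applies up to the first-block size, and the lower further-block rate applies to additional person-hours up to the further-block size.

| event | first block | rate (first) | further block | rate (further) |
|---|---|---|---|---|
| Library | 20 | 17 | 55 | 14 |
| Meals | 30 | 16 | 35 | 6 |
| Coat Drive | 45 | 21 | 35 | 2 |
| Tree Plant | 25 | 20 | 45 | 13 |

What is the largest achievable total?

Rank every tier by rate: Coat Drive/first 21 > Tree Plant/first 20 > Library/first 17 > Meals/first 16 > Library/second 14 > Tree Plant/second 13 > Meals/second 6 > Coat Drive/second 2.
Coat Drive/first (21): +45 → 105 left.
Fill Tree Plant first block (25 at 20) → 80 left.
Fill Library first block (20 at 17) → 60 left.
Meals first at 16: fill all 30 → 30 left.
Library second at 14: only 30 left, fill 30.
Total = 21×45 + 20×25 + 17×20 + 16×30 + 14×30 = 2685.

2685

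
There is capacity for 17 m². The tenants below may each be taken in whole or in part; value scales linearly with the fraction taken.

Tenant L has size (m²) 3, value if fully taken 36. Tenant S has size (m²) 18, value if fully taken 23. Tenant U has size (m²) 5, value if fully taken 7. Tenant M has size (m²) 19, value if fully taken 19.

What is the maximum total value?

Best value per unit of size first: Tenant L 36/3≈12, Tenant U 7/5≈1.4, Tenant S 23/18≈1.28, Tenant M 19/19≈1.
Tenant L: take in full, 3 m² for value 36 — 14 left.
All 5 m² of Tenant U fit (value 7) — 9 remain.
9 m² left: a 9/18 share of Tenant S gives 23×9/18 = 11.5.
Total value = 54.5.

54.5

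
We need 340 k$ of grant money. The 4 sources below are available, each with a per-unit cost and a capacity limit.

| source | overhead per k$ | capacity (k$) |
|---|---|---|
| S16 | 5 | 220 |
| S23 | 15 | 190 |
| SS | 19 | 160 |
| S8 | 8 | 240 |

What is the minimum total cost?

2060

Use sources in increasing cost order.
Take 220 from S16 at 5 ; need 120 more.
S8 (8): take the remaining 120 ; done.
S23, SS: unused.
Cost = 220×5 + 120×8 = 2060.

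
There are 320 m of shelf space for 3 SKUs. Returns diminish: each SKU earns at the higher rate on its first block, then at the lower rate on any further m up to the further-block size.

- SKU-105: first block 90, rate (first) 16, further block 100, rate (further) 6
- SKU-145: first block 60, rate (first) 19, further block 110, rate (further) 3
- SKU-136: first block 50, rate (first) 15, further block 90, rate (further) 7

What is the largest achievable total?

Treat each block as its own option and order by rate: SKU-145/first 19 > SKU-105/first 16 > SKU-136/first 15 > SKU-136/second 7 > SKU-105/second 6 > SKU-145/second 3.
SKU-145 first at 19: fill all 60 → 260 left.
Fill SKU-105 first block (90 at 16) → 170 left.
SKU-136 first at 15: fill all 50 → 120 left.
Fill SKU-136 second block (90 at 7) → 30 left.
SKU-105 second at 6: only 30 left, fill 30.
Total = 19×60 + 16×90 + 15×50 + 7×90 + 6×30 = 4140.

4140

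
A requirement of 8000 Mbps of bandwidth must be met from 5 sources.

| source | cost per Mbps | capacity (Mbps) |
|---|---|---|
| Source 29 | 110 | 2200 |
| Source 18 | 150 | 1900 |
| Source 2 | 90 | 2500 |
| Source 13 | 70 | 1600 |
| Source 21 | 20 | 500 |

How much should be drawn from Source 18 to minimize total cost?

Cheapest first:
Source 21 at 20: take all 500 Mbps ; 7500 still needed.
Source 13 at 70: take all 1600 Mbps ; 5900 still needed.
Take 2500 from Source 2 at 90 ; need 3400 more.
Source 29 (110): use full 2200 ; 1200 Mbps to go.
Source 18 (150): take the remaining 1200 ; done.

1200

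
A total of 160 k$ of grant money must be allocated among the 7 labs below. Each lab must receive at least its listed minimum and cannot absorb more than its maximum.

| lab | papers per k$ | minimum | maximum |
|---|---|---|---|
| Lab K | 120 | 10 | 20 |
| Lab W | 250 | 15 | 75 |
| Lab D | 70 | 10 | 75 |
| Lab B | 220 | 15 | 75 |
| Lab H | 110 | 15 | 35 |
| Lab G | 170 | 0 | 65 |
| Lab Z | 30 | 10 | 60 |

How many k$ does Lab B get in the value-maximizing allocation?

Meeting every minimum uses 10+15+10+15+15+0+10 = 75 k$, leaving 85.
Rank by papers per k$: Lab W 250 > Lab B 220 > Lab G 170 > Lab K 120 > Lab H 110 > Lab D 70 > Lab Z 30.
Give Lab W 60 more to hit its cap of 75 → 25 left.
Lab B: +25 (room for 60) → 40. Pool exhausted.

40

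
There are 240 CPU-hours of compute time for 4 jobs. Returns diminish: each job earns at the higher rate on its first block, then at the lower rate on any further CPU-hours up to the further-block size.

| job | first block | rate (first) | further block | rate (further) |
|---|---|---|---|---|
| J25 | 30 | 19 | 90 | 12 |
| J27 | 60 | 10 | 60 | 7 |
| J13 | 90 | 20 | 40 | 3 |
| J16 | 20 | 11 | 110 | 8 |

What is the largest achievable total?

3770

Treat each block as its own option and order by rate: J13/T1 20 > J25/T1 19 > J25/T2 12 > J16/T1 11 > J27/T1 10 > J16/T2 8 > J27/T2 7 > J13/T2 3.
J13/T1 (20): +90 — 150 left.
J25/T1 (19): +30 — 120 left.
Fill J25 T2 block (90 at 12) — 30 left.
Fill J16 T1 block (20 at 11) — 10 left.
J27 T1 at 10: only 10 left, fill 10.
Total = 20×90 + 19×30 + 12×90 + 11×20 + 10×10 = 3770.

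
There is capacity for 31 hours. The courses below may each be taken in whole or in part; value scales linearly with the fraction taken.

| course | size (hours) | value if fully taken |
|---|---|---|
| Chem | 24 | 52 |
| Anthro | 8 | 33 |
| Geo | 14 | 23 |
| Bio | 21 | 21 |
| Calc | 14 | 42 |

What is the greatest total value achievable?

94.5

Rank by value-to-size ratio: Anthro 33/8≈4.12, Calc 42/14≈3, Chem 52/24≈2.17, Geo 23/14≈1.64, Bio 21/21≈1.
Take all of Anthro (8 hours, value 33) → 23 hours left.
All 14 hours of Calc fit (value 42) → 9 remain.
Fill the last 9 hours with part of Chem: 9/24 of it earns 19.5.
Total value = 94.5.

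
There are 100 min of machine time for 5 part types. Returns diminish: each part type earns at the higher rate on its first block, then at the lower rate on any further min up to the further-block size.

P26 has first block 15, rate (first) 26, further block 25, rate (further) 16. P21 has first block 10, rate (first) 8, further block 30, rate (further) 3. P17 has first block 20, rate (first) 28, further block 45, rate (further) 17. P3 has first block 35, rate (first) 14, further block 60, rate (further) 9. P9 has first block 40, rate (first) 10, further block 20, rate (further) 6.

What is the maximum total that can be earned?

Rank every tier by rate: P17/first 28 > P26/first 26 > P17/second 17 > P26/second 16 > P3/first 14 > P9/first 10 > P3/second 9 > P21/first 8 > P9/second 6 > P21/second 3.
P17 first at 28: fill all 20 ; 80 left.
Fill P26 first block (15 at 26) ; 65 left.
P17/second (17): +45 ; 20 left.
P26/second: +20 of 25 at 16; pool empty.
Total = 28×20 + 26×15 + 17×45 + 16×20 = 2035.

2035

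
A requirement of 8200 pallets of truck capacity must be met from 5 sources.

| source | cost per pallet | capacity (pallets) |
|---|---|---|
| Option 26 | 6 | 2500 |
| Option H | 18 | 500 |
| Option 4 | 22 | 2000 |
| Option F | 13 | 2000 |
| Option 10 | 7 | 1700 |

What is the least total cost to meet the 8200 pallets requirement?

Fill from the cheapest source first.
Take 2500 from Option 26 at 6 — need 5700 more.
Take 1700 from Option 10 at 7 — need 4000 more.
Option F at 13: take all 2000 pallets — 2000 still needed.
Option H (18): use full 500 — 1500 pallets to go.
Option 4 at 22: take 1500 of its 2000 — requirement met.
Cost = 2500×6 + 1700×7 + 2000×13 + 500×18 + 1500×22 = 94900.

94900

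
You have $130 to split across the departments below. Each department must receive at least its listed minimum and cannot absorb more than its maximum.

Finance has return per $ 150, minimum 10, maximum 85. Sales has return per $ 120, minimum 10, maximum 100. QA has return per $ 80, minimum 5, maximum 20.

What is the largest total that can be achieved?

17950

Meeting every minimum uses 10+10+5 = 25 $, leaving 105.
Order the departments by return per $: Finance 150 > Sales 120 > QA 80.
Give Finance 75 more to hit its cap of 85 ; 30 left.
Sales: +30 (room for 90) → 40. Pool exhausted.
Total = 150×85 + 120×40 + 80×5 = 17950.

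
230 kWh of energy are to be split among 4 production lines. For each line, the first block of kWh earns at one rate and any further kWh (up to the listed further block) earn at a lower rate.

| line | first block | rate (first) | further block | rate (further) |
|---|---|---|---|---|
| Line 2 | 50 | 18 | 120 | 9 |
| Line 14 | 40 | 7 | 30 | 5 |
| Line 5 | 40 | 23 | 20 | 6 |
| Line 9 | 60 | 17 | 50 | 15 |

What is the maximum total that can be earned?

Rank every tier by rate: Line 5/T1 23 > Line 2/T1 18 > Line 9/T1 17 > Line 9/T2 15 > Line 2/T2 9 > Line 14/T1 7 > Line 5/T2 6 > Line 14/T2 5.
Fill Line 5 T1 block (40 at 23) ; 190 left.
Line 2 T1 at 18: fill all 50 ; 140 left.
Line 9 T1 at 17: fill all 60 ; 80 left.
Fill Line 9 T2 block (50 at 15) ; 30 left.
30 remain; put them into Line 2 T2 at 9.
Total = 23×40 + 18×50 + 17×60 + 15×50 + 9×30 = 3860.

3860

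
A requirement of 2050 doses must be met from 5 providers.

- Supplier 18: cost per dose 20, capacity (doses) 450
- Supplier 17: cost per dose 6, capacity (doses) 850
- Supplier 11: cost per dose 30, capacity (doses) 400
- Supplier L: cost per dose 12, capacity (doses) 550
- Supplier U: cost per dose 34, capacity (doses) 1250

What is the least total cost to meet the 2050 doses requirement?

26700

Cheapest first:
Supplier 17 (6): use full 850 ; 1200 doses to go.
Supplier L at 12: take all 550 doses ; 650 still needed.
Supplier 18 at 20: take all 450 doses ; 200 still needed.
Take 200 from Supplier 11 at 30 to finish.
Supplier U: unused.
Cost = 850×6 + 550×12 + 450×20 + 200×30 = 26700.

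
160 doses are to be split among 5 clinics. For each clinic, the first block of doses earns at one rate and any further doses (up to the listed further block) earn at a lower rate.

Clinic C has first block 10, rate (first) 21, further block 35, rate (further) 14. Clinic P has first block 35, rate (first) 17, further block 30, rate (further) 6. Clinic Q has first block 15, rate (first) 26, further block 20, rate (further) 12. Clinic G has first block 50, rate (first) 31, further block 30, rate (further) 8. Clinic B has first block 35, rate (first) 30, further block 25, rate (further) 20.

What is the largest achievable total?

Rank every tier by rate: Clinic G/first 31 > Clinic B/first 30 > Clinic Q/first 26 > Clinic C/first 21 > Clinic B/second 20 > Clinic P/first 17 > Clinic C/second 14 > Clinic Q/second 12 > Clinic G/second 8 > Clinic P/second 6.
Fill Clinic G first block (50 at 31) ; 110 left.
Fill Clinic B first block (35 at 30) ; 75 left.
Fill Clinic Q first block (15 at 26) ; 60 left.
Clinic C first at 21: fill all 10 ; 50 left.
Clinic B/second (20): +25 ; 25 left.
25 remain; put them into Clinic P first at 17.
Total = 31×50 + 30×35 + 26×15 + 21×10 + 20×25 + 17×25 = 4125.

4125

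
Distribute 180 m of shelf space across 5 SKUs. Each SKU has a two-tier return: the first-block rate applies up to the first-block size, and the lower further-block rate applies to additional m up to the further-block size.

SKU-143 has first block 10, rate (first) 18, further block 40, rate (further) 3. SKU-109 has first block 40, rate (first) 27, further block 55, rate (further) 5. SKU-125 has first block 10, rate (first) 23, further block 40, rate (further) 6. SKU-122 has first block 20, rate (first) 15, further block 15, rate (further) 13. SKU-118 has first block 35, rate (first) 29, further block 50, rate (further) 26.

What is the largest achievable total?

4300

Treat each block as its own option and order by rate: SKU-118/T1 29 > SKU-109/T1 27 > SKU-118/T2 26 > SKU-125/T1 23 > SKU-143/T1 18 > SKU-122/T1 15 > SKU-122/T2 13 > SKU-125/T2 6 > SKU-109/T2 5 > SKU-143/T2 3.
Fill SKU-118 T1 block (35 at 29) → 145 left.
Fill SKU-109 T1 block (40 at 27) → 105 left.
SKU-118 T2 at 26: fill all 50 → 55 left.
SKU-125/T1 (23): +10 → 45 left.
Fill SKU-143 T1 block (10 at 18) → 35 left.
SKU-122 T1 at 15: fill all 20 → 15 left.
Fill SKU-122 T2 block (15 at 13) → 0 left.
Total = 29×35 + 27×40 + 26×50 + 23×10 + 18×10 + 15×20 + 13×15 = 4300.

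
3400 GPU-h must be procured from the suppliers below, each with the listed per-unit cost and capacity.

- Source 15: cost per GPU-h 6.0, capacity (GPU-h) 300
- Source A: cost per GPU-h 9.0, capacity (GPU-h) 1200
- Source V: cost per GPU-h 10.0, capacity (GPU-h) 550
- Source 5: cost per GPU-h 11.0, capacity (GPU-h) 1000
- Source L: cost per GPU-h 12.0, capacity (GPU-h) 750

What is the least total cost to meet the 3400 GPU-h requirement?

33300

Cheapest first:
Source 15 (6.0): use full 300 → 3100 GPU-h to go.
Source A at 9.0: take all 1200 GPU-h → 1900 still needed.
Source V at 10.0: take all 550 GPU-h → 1350 still needed.
Source 5 (11.0): use full 1000 → 350 GPU-h to go.
Source L at 12.0: take 350 of its 750 → requirement met.
Cost = 300×6.0 + 1200×9.0 + 550×10.0 + 1000×11.0 + 350×12.0 = 33300.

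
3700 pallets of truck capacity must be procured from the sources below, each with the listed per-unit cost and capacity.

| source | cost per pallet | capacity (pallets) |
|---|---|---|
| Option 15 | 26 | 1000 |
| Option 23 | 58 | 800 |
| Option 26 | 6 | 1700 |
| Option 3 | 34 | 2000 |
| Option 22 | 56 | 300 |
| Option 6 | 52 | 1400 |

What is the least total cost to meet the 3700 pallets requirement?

Use sources in increasing cost order.
Take 1700 from Option 26 at 6 → need 2000 more.
Option 15 (26): use full 1000 → 1000 pallets to go.
Option 3 at 34: take 1000 of its 2000 → requirement met.
Option 6, Option 22, Option 23: unused.
Cost = 1700×6 + 1000×26 + 1000×34 = 70200.

70200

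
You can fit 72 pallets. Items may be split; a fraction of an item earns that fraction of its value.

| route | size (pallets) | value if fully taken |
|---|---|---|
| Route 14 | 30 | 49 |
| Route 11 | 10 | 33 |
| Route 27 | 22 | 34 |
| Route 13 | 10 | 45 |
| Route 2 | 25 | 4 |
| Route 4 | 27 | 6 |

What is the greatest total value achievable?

161

Best value per unit of size first: Route 13 45/10≈4.5, Route 11 33/10≈3.3, Route 14 49/30≈1.63, Route 27 34/22≈1.55, Route 4 6/27≈0.222, Route 2 4/25≈0.16.
Take all of Route 13 (10 pallets, value 45) → 62 pallets left.
Take all of Route 11 (10 pallets, value 33) → 52 pallets left.
All 30 pallets of Route 14 fit (value 49) → 22 remain.
Route 27: take in full, 22 pallets for value 34 → 0 left.
Total value = 161.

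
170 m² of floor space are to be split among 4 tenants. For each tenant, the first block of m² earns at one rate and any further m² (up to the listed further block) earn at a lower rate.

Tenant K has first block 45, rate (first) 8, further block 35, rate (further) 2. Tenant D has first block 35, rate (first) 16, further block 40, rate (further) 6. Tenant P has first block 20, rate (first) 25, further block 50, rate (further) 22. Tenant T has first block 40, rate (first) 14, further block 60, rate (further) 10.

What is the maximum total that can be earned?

Rank every tier by rate: Tenant P/T1 25 > Tenant P/T2 22 > Tenant D/T1 16 > Tenant T/T1 14 > Tenant T/T2 10 > Tenant K/T1 8 > Tenant D/T2 6 > Tenant K/T2 2.
Tenant P/T1 (25): +20 → 150 left.
Tenant P/T2 (22): +50 → 100 left.
Tenant D T1 at 16: fill all 35 → 65 left.
Tenant T/T1 (14): +40 → 25 left.
Tenant T/T2: +25 of 60 at 10; pool empty.
Total = 25×20 + 22×50 + 16×35 + 14×40 + 10×25 = 2970.

2970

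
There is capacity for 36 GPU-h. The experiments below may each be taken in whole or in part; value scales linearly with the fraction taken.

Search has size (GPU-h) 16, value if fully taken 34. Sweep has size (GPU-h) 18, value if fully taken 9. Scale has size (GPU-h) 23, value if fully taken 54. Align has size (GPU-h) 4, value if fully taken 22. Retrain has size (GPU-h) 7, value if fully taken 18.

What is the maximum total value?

Best value per unit of size first: Align 22/4≈5.5, Retrain 18/7≈2.57, Scale 54/23≈2.35, Search 34/16≈2.12, Sweep 9/18≈0.5.
Take all of Align (4 GPU-h, value 22) — 32 GPU-h left.
Take all of Retrain (7 GPU-h, value 18) — 25 GPU-h left.
Scale: take in full, 23 GPU-h for value 54 — 2 left.
Only 2 GPU-h remain; take 2/16 of Search for value 34×2/16 = 4.25.
Total value = 98.25.

98.25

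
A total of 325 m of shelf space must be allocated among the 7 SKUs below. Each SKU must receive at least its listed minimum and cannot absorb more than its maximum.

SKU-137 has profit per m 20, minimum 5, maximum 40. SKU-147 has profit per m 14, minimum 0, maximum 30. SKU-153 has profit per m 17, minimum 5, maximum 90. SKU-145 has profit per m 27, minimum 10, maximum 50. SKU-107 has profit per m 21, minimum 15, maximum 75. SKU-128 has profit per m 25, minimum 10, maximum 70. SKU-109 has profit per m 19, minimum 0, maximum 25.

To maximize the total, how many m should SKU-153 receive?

65

Meeting every minimum uses 5+0+5+10+15+10+0 = 45 m, leaving 280.
Order the SKUs by profit per m: SKU-145 27 > SKU-128 25 > SKU-107 21 > SKU-137 20 > SKU-109 19 > SKU-153 17 > SKU-147 14.
SKU-145: +40 to 50 (cap) — 240 left.
Give SKU-128 60 more to hit its cap of 70 — 180 left.
SKU-107: +60 to 75 (cap) — 120 left.
Give SKU-137 35 more to hit its cap of 40 — 85 left.
SKU-109: +25 to 25 (cap) — 60 left.
SKU-153 has room for 85 more but only 60 remain, so it gets 65.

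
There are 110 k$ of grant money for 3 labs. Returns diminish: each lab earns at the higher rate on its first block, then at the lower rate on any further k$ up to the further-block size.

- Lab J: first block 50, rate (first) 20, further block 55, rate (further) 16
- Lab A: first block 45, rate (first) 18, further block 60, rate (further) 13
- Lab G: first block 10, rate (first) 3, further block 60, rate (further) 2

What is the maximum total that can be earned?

Order all 6 blocks by rate: Lab J/T1 20 > Lab A/T1 18 > Lab J/T2 16 > Lab A/T2 13 > Lab G/T1 3 > Lab G/T2 2.
Lab J T1 at 20: fill all 50 ; 60 left.
Lab A T1 at 18: fill all 45 ; 15 left.
Lab J/T2: +15 of 55 at 16; pool empty.
Total = 20×50 + 18×45 + 16×15 = 2050.

2050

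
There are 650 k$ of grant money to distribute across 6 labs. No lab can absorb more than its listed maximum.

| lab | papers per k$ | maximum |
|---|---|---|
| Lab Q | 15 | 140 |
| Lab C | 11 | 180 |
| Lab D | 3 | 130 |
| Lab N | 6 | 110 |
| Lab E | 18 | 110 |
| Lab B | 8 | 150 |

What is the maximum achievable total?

7680

Rank by papers per k$: Lab E 18 > Lab Q 15 > Lab C 11 > Lab B 8 > Lab N 6 > Lab D 3.
Lab E takes 110 to reach its cap of 110 → 540 left.
Lab Q takes 140 to reach its cap of 140 → 400 left.
Give Lab C 180 to hit its cap of 180 → 220 left.
Lab B takes 150 to reach its cap of 150 → 70 left.
Lab N: +70 (room for 110) → 70. Pool exhausted.
Total = 15×140 + 11×180 + 6×70 + 18×110 + 8×150 = 7680.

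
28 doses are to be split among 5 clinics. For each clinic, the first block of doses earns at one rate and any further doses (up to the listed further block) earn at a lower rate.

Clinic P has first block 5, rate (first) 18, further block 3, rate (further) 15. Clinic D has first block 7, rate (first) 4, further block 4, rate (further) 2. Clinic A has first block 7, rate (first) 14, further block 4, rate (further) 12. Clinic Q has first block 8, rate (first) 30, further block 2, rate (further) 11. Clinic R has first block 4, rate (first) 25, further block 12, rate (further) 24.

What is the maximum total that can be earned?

700

Order all 10 blocks by rate: Clinic Q/tier1 30 > Clinic R/tier1 25 > Clinic R/tier2 24 > Clinic P/tier1 18 > Clinic P/tier2 15 > Clinic A/tier1 14 > Clinic A/tier2 12 > Clinic Q/tier2 11 > Clinic D/tier1 4 > Clinic D/tier2 2.
Fill Clinic Q tier1 block (8 at 30) → 20 left.
Clinic R/tier1 (25): +4 → 16 left.
Clinic R tier2 at 24: fill all 12 → 4 left.
4 remain; put them into Clinic P tier1 at 18.
Total = 30×8 + 25×4 + 24×12 + 18×4 = 700.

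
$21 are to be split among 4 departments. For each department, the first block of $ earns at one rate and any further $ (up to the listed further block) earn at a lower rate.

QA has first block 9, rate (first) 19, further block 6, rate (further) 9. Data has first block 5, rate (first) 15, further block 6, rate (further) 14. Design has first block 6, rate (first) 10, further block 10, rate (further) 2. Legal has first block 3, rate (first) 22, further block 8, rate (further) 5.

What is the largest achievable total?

Order all 8 blocks by rate: Legal/tier1 22 > QA/tier1 19 > Data/tier1 15 > Data/tier2 14 > Design/tier1 10 > QA/tier2 9 > Legal/tier2 5 > Design/tier2 2.
Legal/tier1 (22): +3 — 18 left.
QA tier1 at 19: fill all 9 — 9 left.
Fill Data tier1 block (5 at 15) — 4 left.
Data tier2 at 14: only 4 left, fill 4.
Total = 22×3 + 19×9 + 15×5 + 14×4 = 368.

368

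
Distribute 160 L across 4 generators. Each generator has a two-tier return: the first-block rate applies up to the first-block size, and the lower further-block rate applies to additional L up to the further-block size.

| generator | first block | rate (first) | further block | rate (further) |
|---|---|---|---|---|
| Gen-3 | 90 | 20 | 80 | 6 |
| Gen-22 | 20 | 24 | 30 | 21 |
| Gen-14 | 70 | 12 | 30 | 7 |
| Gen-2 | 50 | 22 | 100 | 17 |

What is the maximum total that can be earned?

3410

Treat each block as its own option and order by rate: Gen-22/first 24 > Gen-2/first 22 > Gen-22/second 21 > Gen-3/first 20 > Gen-2/second 17 > Gen-14/first 12 > Gen-14/second 7 > Gen-3/second 6.
Gen-22/first (24): +20 → 140 left.
Fill Gen-2 first block (50 at 22) → 90 left.
Fill Gen-22 second block (30 at 21) → 60 left.
60 remain; put them into Gen-3 first at 20.
Total = 24×20 + 22×50 + 21×30 + 20×60 = 3410.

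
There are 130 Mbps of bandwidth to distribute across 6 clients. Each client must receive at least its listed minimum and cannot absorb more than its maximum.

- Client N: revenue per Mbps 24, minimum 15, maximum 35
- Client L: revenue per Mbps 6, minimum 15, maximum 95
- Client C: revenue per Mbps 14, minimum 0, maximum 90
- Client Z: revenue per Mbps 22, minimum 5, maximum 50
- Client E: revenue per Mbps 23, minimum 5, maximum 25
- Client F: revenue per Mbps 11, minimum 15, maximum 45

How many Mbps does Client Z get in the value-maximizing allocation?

Meeting every minimum uses 15+15+0+5+5+15 = 55 Mbps, leaving 75.
Order the clients by revenue per Mbps: Client N 24 > Client E 23 > Client Z 22 > Client C 14 > Client F 11 > Client L 6.
Give Client N 20 more to hit its cap of 35 → 55 left.
Client E: +20 to 25 (cap) → 35 left.
Client Z: +35 (room for 45) → 40. Pool exhausted.

40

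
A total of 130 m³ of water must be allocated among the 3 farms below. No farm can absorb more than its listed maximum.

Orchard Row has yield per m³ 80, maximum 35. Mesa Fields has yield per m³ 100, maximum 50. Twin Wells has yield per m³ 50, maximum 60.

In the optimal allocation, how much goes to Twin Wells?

45

Rank by yield per m³: Mesa Fields 100 > Orchard Row 80 > Twin Wells 50.
Give Mesa Fields 50 to hit its cap of 50 → 80 left.
Give Orchard Row 35 to hit its cap of 35 → 45 left.
Twin Wells: +45 (room for 60) → 45. Pool exhausted.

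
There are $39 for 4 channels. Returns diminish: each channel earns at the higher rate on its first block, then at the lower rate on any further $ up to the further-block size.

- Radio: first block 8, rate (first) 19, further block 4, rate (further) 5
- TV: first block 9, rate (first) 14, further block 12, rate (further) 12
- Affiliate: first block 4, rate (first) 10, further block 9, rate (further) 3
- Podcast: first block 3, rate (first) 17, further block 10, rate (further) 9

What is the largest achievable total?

540

Treat each block as its own option and order by rate: Radio/T1 19 > Podcast/T1 17 > TV/T1 14 > TV/T2 12 > Affiliate/T1 10 > Podcast/T2 9 > Radio/T2 5 > Affiliate/T2 3.
Radio T1 at 19: fill all 8 — 31 left.
Podcast T1 at 17: fill all 3 — 28 left.
TV/T1 (14): +9 — 19 left.
TV T2 at 12: fill all 12 — 7 left.
Affiliate/T1 (10): +4 — 3 left.
Podcast/T2: +3 of 10 at 9; pool empty.
Total = 19×8 + 17×3 + 14×9 + 12×12 + 10×4 + 9×3 = 540.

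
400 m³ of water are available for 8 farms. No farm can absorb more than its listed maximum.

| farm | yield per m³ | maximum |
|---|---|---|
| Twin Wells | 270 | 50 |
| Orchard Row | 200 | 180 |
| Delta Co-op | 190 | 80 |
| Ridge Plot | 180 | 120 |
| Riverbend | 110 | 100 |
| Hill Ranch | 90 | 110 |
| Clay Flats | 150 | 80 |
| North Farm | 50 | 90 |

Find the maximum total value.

Rank by yield per m³: Twin Wells 270 > Orchard Row 200 > Delta Co-op 190 > Ridge Plot 180 > Clay Flats 150 > Riverbend 110 > Hill Ranch 90 > North Farm 50.
Twin Wells takes 50 to reach its cap of 50 — 350 left.
Give Orchard Row 180 to hit its cap of 180 — 170 left.
Give Delta Co-op 80 to hit its cap of 80 — 90 left.
Ridge Plot has room for 120 but only 90 remain, so it gets 90.
Total = 270×50 + 200×180 + 190×80 + 180×90 = 80900.

80900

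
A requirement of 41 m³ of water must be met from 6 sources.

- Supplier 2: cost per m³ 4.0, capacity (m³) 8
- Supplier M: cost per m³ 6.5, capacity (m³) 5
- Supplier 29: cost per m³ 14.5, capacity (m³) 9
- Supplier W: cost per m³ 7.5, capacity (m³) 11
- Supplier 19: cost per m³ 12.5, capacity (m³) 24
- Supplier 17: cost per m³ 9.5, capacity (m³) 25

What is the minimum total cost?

308.5

Fill from the cheapest source first.
Take 8 from Supplier 2 at 4.0 — need 33 more.
Take 5 from Supplier M at 6.5 — need 28 more.
Supplier W at 7.5: take all 11 m³ — 17 still needed.
Take 17 from Supplier 17 at 9.5 to finish.
Supplier 19, Supplier 29: unused.
Cost = 8×4.0 + 5×6.5 + 11×7.5 + 17×9.5 = 308.5.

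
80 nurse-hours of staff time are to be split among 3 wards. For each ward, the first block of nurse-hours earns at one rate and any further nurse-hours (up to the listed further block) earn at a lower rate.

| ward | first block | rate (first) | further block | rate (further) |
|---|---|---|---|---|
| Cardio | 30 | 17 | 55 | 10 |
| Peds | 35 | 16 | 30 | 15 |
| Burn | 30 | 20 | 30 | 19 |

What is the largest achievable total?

Treat each block as its own option and order by rate: Burn/first 20 > Burn/second 19 > Cardio/first 17 > Peds/first 16 > Peds/second 15 > Cardio/second 10.
Fill Burn first block (30 at 20) ; 50 left.
Burn/second (19): +30 ; 20 left.
Cardio/first: +20 of 30 at 17; pool empty.
Total = 20×30 + 19×30 + 17×20 = 1510.

1510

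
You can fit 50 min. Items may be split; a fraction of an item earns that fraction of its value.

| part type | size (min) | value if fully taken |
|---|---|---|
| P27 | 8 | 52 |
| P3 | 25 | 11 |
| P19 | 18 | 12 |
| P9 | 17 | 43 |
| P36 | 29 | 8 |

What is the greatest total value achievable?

110.08

Rank by value-to-size ratio: P27 52/8≈6.5, P9 43/17≈2.53, P19 12/18≈0.667, P3 11/25≈0.44, P36 8/29≈0.276.
Take all of P27 (8 min, value 52) → 42 min left.
All 17 min of P9 fit (value 43) → 25 remain.
All 18 min of P19 fit (value 12) → 7 remain.
7 min left: a 7/25 share of P3 gives 11×7/25 = 3.08.
Total value = 110.08.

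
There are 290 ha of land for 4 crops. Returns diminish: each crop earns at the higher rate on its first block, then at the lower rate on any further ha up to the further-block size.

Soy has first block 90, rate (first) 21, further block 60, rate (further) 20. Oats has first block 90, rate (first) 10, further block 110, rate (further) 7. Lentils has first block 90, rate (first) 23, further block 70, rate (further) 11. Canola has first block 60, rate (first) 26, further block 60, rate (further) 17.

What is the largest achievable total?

Treat each block as its own option and order by rate: Canola/first 26 > Lentils/first 23 > Soy/first 21 > Soy/second 20 > Canola/second 17 > Lentils/second 11 > Oats/first 10 > Oats/second 7.
Fill Canola first block (60 at 26) → 230 left.
Lentils/first (23): +90 → 140 left.
Soy first at 21: fill all 90 → 50 left.
Soy/second: +50 of 60 at 20; pool empty.
Total = 26×60 + 23×90 + 21×90 + 20×50 = 6520.

6520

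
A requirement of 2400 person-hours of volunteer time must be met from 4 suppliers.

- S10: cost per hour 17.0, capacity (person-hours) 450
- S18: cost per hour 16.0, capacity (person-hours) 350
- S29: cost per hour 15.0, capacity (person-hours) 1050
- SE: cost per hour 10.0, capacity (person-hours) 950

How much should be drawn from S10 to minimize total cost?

Fill from the cheapest supplier first.
SE at 10.0: take all 950 person-hours ; 1450 still needed.
S29 (15.0): use full 1050 ; 400 person-hours to go.
S18 (16.0): use full 350 ; 50 person-hours to go.
S10 (17.0): take the remaining 50 ; done.

50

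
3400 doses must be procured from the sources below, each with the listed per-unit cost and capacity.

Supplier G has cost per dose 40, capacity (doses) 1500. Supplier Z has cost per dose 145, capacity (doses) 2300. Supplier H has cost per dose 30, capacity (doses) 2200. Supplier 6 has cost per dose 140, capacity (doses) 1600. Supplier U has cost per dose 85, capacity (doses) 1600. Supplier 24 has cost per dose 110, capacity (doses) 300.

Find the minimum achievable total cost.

Fill from the cheapest source first.
Take 2200 from Supplier H at 30 — need 1200 more.
Supplier G at 40: take 1200 of its 1500 — requirement met.
Supplier U, Supplier 24, Supplier 6, Supplier Z: unused.
Cost = 2200×30 + 1200×40 = 114000.

114000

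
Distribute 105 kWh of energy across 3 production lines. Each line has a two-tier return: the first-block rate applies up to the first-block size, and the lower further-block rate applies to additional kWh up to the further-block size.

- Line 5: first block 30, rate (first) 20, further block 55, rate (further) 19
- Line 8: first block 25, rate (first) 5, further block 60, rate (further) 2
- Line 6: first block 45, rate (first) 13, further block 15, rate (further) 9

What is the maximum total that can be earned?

1905

Order all 6 blocks by rate: Line 5/tier1 20 > Line 5/tier2 19 > Line 6/tier1 13 > Line 6/tier2 9 > Line 8/tier1 5 > Line 8/tier2 2.
Line 5/tier1 (20): +30 → 75 left.
Line 5 tier2 at 19: fill all 55 → 20 left.
20 remain; put them into Line 6 tier1 at 13.
Total = 20×30 + 19×55 + 13×20 = 1905.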